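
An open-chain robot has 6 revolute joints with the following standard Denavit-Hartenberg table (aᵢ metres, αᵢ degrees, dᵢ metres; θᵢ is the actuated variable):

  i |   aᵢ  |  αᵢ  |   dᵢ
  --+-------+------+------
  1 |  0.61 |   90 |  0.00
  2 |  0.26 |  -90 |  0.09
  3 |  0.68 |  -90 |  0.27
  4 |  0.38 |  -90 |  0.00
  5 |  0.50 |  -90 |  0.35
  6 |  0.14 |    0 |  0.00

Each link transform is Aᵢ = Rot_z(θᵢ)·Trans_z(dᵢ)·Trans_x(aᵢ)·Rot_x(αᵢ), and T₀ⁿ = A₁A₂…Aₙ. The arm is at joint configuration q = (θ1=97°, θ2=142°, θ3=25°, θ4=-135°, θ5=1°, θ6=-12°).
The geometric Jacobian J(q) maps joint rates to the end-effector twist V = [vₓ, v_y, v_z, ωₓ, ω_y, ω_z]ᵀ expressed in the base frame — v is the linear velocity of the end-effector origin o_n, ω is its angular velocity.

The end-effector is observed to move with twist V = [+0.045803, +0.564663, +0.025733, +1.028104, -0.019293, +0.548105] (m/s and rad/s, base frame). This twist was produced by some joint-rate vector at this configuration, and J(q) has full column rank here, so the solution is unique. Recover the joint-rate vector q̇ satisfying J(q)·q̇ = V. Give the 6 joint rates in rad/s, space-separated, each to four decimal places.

o_n = [0.0686, -0.5317, -0.6998]
J₁: ẑ×o_n = [0.5317, 0.0686, -0.0000], ω = ẑ
J2: z=[0.9925, 0.1219, 0.0000] o=[-0.0743, 0.6055, 0.0000] → [-0.0853, 0.6946, -1.1461, 0.9925, 0.1219, 0.0000]
J3: z=[0.0750, -0.6111, -0.7880] o=[0.0400, 0.4131, 0.1601] → [-0.2190, 0.0420, -0.0534, 0.0750, -0.6111, -0.7880]
J4: z=[-0.9401, 0.2201, -0.2602] o=[-0.1658, -0.2690, 0.3267] → [-0.2943, -1.0261, 0.1954, -0.9401, 0.2201, -0.2602]
J5: z=[-0.1820, -0.9697, -0.1627] o=[-0.0564, -0.2289, -0.0349] → [0.5955, -0.1413, 0.1763, -0.1820, -0.9697, -0.1627]
J6: z=[0.9350, -0.2219, 0.2768] o=[0.0322, -0.5174, -0.5654] → [0.0338, 0.1358, -0.0053, 0.9350, -0.2219, 0.2768]
q̇ = J⁺·V = [0.3930, -0.1950, 0.3070, -0.4860, -0.4690, 0.7020]

0.3930 -0.1950 0.3070 -0.4860 -0.4690 0.7020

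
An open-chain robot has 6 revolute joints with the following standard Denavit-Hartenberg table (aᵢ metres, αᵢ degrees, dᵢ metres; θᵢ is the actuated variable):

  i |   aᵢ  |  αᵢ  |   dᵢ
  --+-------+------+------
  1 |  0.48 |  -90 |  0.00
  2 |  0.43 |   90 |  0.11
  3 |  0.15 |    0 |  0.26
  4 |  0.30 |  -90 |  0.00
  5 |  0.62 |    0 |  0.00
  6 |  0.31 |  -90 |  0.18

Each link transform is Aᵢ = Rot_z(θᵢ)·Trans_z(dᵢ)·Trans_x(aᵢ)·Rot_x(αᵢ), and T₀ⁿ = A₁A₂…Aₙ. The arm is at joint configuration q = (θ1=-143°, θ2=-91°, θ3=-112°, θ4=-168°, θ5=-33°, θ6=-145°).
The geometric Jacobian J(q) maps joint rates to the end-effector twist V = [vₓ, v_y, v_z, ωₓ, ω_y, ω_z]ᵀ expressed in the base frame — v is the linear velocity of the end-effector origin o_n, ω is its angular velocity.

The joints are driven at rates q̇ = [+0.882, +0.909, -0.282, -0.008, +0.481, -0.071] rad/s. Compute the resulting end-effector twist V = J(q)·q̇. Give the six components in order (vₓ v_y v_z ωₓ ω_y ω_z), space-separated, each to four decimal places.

0.1130 -0.0253 0.7042 0.3527 -0.9616 0.4834

o_n = [0.4102, -0.3227, 0.2745]
J₁: ẑ×o_n = [0.3227, 0.4102, -0.0000], ω = ẑ
J2: z=[0.6018, -0.7986, 0.0000] o=[-0.3833, -0.2889, 0.0000] → [-0.2192, -0.1652, 0.6134, 0.6018, -0.7986, 0.0000]
J3: z=[0.7985, 0.6017, -0.0175] o=[-0.3112, -0.3722, 0.4299] → [-0.0927, 0.1116, -0.3945, 0.7985, 0.6017, -0.0175]
J4: z=[0.7985, 0.6017, -0.0175] o=[-0.1880, -0.1053, 0.3692] → [-0.0608, 0.0652, -0.5336, 0.7985, 0.6017, -0.0175]
J5: z=[0.0908, -0.1490, -0.9847] o=[-0.0095, -0.3407, 0.4213] → [0.0396, -0.3999, 0.0642, 0.0908, -0.1490, -0.9847]
J6: z=[0.0908, -0.1490, -0.9847] o=[0.5696, -0.5455, 0.5057] → [0.2538, 0.1779, -0.0035, 0.0908, -0.1490, -0.9847]
V = J·q̇ = [0.1130, -0.0253, 0.7042, 0.3527, -0.9616, 0.4834]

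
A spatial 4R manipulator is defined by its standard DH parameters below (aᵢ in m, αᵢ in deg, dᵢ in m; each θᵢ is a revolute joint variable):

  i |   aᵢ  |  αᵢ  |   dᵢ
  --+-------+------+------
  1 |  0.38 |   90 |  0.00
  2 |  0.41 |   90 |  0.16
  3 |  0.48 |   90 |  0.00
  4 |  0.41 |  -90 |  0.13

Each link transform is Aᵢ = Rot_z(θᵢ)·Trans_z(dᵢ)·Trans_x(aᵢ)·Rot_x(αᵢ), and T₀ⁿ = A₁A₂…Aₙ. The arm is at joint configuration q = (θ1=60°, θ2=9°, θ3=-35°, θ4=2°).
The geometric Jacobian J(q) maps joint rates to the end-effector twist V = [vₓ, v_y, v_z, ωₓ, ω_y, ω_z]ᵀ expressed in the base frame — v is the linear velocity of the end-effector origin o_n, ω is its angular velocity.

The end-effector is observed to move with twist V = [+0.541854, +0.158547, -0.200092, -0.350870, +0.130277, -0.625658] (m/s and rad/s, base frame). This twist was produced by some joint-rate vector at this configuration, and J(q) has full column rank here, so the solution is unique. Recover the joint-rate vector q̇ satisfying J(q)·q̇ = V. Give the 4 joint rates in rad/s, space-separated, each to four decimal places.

o_n = [0.3211, 1.4698, 0.1524]
J₁: ẑ×o_n = [-1.4698, 0.3211, 0.0000], ω = ẑ
J2: z=[0.8660, -0.5000, 0.0000] o=[0.1900, 0.3291, 0.0000] → [-0.0762, -0.1319, 1.0534, 0.8660, -0.5000, 0.0000]
J3: z=[0.0782, 0.1355, -0.9877] o=[0.5310, 0.5998, 0.0641] → [0.8712, 0.2005, 0.0965, 0.0782, 0.1355, -0.9877]
J4: z=[-0.9927, -0.0810, -0.0897] o=[0.4868, 1.0738, 0.1256] → [0.0334, 0.0414, -0.4065, -0.9927, -0.0810, -0.0897]
q̇ = J⁺·V = [0.0130, -0.1380, 0.6210, 0.2820]

0.0130 -0.1380 0.6210 0.2820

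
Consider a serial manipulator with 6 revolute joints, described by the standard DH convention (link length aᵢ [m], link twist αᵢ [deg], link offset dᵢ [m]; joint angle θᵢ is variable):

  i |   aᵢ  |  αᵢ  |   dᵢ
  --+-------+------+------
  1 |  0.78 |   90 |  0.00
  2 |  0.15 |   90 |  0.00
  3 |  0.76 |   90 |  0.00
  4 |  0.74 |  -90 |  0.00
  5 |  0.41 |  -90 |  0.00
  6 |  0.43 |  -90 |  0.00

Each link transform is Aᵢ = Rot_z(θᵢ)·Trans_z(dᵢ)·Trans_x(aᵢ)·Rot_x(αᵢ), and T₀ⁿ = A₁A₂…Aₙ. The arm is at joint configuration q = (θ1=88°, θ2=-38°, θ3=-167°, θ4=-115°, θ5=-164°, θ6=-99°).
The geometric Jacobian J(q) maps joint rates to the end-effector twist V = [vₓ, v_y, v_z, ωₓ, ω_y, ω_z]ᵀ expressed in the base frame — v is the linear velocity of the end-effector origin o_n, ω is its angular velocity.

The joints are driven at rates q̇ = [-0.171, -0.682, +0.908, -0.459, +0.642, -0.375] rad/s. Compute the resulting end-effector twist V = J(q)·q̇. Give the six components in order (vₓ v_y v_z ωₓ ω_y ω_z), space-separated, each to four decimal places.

-0.5104 1.1945 0.1613 -1.6476 -0.7276 -0.4848

o_n = [-0.1098, 0.4793, 0.9381]
J₁: ẑ×o_n = [-0.4793, -0.1098, 0.0000], ω = ẑ
J2: z=[0.9994, -0.0349, 0.0000] o=[0.0272, 0.7795, 0.0000] → [-0.0327, -0.9375, -0.3048, 0.9994, -0.0349, 0.0000]
J3: z=[-0.0215, -0.6153, -0.7880] o=[0.0313, 0.8977, -0.0923] → [-0.9637, 0.1334, -0.0779, -0.0215, -0.6153, -0.7880]
J4: z=[0.9676, -0.2112, 0.1385] o=[-0.1599, 0.3204, 0.3636] → [-0.1433, -0.5490, 0.1643, 0.9676, -0.2112, 0.1385]
J5: z=[-0.2190, -0.4283, 0.8767] o=[-0.0668, 0.9706, 0.7044] → [0.3307, 0.0134, 0.0891, -0.2190, -0.4283, 0.8767]
J6: z=[0.9648, 0.0392, 0.2601] o=[-0.0070, 0.6005, 0.5385] → [0.0472, -0.4122, -0.1129, 0.9648, 0.0392, 0.2601]
V = J·q̇ = [-0.5104, 1.1945, 0.1613, -1.6476, -0.7276, -0.4848]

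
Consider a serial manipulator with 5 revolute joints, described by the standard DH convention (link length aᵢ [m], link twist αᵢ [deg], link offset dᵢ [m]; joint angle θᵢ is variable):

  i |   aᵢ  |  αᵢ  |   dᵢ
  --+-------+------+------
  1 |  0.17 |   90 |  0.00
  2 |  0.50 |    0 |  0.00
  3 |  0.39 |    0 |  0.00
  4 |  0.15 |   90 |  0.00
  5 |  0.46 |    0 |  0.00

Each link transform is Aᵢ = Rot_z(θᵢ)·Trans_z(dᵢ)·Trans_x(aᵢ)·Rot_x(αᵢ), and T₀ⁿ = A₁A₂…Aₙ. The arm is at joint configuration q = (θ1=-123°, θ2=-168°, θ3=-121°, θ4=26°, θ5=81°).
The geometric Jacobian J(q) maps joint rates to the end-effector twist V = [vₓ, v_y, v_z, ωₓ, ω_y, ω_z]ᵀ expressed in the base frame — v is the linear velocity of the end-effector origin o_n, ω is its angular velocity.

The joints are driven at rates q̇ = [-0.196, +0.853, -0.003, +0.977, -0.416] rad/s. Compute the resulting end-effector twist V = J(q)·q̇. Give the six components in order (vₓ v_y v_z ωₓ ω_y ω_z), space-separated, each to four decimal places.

0.4638 0.5804 -0.1711 -1.3074 1.3413 -0.2467

o_n = [-0.2617, 0.4312, 0.4851]
J₁: ẑ×o_n = [-0.4312, -0.2617, 0.0000], ω = ẑ
J2: z=[-0.8387, 0.5446, 0.0000] o=[-0.0926, -0.1426, 0.0000] → [0.2642, 0.4068, -0.3892, -0.8387, 0.5446, 0.0000]
J3: z=[-0.8387, 0.5446, 0.0000] o=[0.1738, 0.2676, -0.1040] → [0.3208, 0.4940, 0.0999, -0.8387, 0.5446, 0.0000]
J4: z=[-0.8387, 0.5446, 0.0000] o=[0.1046, 0.1611, 0.2648] → [0.1200, 0.1848, -0.0271, -0.8387, 0.5446, 0.0000]
J5: z=[-0.5406, -0.8324, 0.1219] o=[0.1146, 0.1764, 0.4137] → [-0.0905, -0.0072, -0.4510, -0.5406, -0.8324, 0.1219]
V = J·q̇ = [0.4638, 0.5804, -0.1711, -1.3074, 1.3413, -0.2467]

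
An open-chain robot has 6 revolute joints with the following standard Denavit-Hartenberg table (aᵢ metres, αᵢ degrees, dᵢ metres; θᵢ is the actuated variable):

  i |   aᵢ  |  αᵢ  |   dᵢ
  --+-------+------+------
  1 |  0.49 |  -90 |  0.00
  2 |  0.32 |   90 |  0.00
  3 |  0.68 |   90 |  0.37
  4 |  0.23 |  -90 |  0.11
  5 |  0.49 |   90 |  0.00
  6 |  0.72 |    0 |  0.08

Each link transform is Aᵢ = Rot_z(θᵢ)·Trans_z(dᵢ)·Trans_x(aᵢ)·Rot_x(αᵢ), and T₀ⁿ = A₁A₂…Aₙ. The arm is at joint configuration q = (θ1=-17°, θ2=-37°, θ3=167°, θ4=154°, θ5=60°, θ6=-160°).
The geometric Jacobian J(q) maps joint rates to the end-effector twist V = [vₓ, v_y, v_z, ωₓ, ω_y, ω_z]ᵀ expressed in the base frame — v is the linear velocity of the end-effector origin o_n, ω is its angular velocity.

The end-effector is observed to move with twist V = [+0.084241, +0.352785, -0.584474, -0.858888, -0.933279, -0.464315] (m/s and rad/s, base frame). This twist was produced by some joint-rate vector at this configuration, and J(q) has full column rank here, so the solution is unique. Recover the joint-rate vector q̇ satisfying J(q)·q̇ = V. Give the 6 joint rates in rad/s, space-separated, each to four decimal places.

o_n = [0.0540, 0.4427, 0.4257]
J₁: ẑ×o_n = [-0.4427, 0.0540, 0.0000], ω = ẑ
J2: z=[0.2924, 0.9563, 0.0000] o=[0.4686, -0.1433, 0.0000] → [0.4071, -0.1245, 0.5678, 0.2924, 0.9563, 0.0000]
J3: z=[-0.5755, 0.1760, 0.7986] o=[0.7130, -0.2180, 0.1926] → [-0.4867, -0.3921, -0.2643, -0.5755, 0.1760, 0.7986]
J4: z=[0.4567, 0.8793, 0.1354] o=[0.0387, 0.1481, 0.0893] → [0.2558, -0.1515, 0.1211, 0.4567, 0.8793, 0.1354]
J5: z=[0.8147, -0.3522, -0.4608] o=[0.1712, 0.1711, 0.3060] → [0.0830, -0.0435, 0.1801, 0.8147, -0.3522, -0.4608]
J6: z=[0.5379, 0.1619, 0.8273] o=[0.0650, -0.2806, 0.4634] → [-0.6046, 0.0113, 0.3909, 0.5379, 0.1619, 0.8273]
q̇ = J⁺·V = [0.1660, -0.5980, -0.4700, -0.4410, -0.5620, -0.5490]

0.1660 -0.5980 -0.4700 -0.4410 -0.5620 -0.5490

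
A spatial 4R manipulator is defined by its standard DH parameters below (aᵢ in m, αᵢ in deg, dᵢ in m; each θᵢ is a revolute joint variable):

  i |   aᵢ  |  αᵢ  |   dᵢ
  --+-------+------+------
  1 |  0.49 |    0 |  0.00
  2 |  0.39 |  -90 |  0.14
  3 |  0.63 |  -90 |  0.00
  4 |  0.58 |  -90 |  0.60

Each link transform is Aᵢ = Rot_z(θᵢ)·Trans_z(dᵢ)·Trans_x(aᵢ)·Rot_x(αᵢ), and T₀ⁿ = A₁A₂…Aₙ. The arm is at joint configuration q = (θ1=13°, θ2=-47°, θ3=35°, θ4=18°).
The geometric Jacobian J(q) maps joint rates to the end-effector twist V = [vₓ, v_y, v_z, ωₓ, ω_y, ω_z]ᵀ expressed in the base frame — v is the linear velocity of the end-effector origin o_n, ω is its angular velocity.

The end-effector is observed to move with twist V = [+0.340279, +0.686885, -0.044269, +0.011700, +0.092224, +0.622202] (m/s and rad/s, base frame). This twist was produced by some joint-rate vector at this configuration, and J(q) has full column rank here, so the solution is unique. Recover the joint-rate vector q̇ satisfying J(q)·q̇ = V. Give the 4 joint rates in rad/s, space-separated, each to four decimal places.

0.3250 0.3570 0.0830 0.0730

o_n = [1.2177, -0.6053, -1.0292]
J₁: ẑ×o_n = [0.6053, 1.2177, -0.0000], ω = ẑ
J2: z=[0.0000, 0.0000, 1.0000] o=[0.4774, 0.1102, 0.0000] → [0.7155, 0.7402, -0.0000, 0.0000, 0.0000, 1.0000]
J3: z=[0.5592, 0.8290, 0.0000] o=[0.8008, -0.1079, 0.1400] → [-0.9693, 0.6538, -0.6238, 0.5592, 0.8290, 0.0000]
J4: z=[-0.4755, 0.3207, -0.8192] o=[1.2286, -0.3964, -0.2214] → [-0.4302, -0.3752, 0.1028, -0.4755, 0.3207, -0.8192]
q̇ = J⁺·V = [0.3250, 0.3570, 0.0830, 0.0730]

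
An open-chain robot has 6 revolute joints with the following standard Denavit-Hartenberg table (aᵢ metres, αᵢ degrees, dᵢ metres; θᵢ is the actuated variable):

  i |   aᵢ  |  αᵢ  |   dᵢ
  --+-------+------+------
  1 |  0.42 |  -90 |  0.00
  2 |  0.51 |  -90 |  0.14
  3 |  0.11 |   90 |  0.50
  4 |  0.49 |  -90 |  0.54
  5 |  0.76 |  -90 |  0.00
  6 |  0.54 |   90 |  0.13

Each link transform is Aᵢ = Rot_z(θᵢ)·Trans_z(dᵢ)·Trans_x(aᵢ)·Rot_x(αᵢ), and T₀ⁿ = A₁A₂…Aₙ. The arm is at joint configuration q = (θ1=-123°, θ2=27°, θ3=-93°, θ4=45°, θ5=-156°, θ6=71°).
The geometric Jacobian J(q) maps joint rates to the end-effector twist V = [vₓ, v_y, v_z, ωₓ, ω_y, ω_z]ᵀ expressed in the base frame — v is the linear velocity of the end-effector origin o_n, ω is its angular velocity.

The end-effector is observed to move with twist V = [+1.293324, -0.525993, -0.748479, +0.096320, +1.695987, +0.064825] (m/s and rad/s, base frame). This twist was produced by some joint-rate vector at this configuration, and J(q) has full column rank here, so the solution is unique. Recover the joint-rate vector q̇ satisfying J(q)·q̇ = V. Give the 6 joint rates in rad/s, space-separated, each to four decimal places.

o_n = [0.2951, -0.1618, 0.3184]
J₁: ẑ×o_n = [0.1618, 0.2951, -0.0000], ω = ẑ
J2: z=[0.8387, -0.5446, 0.0000] o=[-0.2287, -0.3522, 0.0000] → [-0.1734, -0.2670, 0.4450, 0.8387, -0.5446, 0.0000]
J3: z=[0.2473, 0.3807, -0.8910] o=[-0.3588, -0.8096, -0.2315] → [0.7866, -0.7187, -0.0888, 0.2473, 0.3807, -0.8910]
J4: z=[0.4407, 0.7747, 0.4534] o=[-0.1403, -0.6747, -0.6744] → [0.5366, -0.2402, -0.1113, 0.4407, 0.7747, 0.4534]
J5: z=[-0.4353, 0.6262, -0.6468] o=[0.4824, -0.2994, -0.7301] → [0.7455, 0.5776, 0.0574, -0.4353, 0.6262, -0.6468]
J6: z=[0.7219, 0.6721, 0.1647] o=[0.0736, 0.0010, -0.1642] → [0.3512, -0.3119, -0.2665, 0.7219, 0.6721, 0.1647]
q̇ = J⁺·V = [0.2740, -0.9940, 0.6950, 0.6130, -0.0380, 0.6530]

0.2740 -0.9940 0.6950 0.6130 -0.0380 0.6530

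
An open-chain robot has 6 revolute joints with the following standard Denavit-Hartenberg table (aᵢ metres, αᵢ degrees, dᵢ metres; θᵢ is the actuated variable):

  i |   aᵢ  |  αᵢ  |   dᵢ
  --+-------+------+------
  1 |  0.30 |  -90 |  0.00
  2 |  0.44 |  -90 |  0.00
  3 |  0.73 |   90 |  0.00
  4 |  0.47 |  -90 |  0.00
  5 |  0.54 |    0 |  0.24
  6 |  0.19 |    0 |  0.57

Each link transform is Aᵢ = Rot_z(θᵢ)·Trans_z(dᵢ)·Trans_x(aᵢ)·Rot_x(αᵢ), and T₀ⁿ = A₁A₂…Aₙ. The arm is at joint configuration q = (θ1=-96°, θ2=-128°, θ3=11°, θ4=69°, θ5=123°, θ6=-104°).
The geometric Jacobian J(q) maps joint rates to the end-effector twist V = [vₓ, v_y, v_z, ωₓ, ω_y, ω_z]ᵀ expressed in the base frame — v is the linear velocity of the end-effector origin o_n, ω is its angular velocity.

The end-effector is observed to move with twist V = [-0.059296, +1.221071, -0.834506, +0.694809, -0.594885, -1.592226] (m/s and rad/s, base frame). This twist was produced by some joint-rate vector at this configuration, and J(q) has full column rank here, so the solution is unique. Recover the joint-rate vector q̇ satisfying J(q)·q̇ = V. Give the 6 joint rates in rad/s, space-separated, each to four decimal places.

o_n = [-0.5759, -0.4610, 0.7307]
J₁: ẑ×o_n = [0.4610, -0.5759, 0.0000], ω = ẑ
J2: z=[0.9945, -0.1045, 0.0000] o=[-0.0314, -0.2984, 0.0000] → [-0.0764, -0.7267, -0.2187, 0.9945, -0.1045, 0.0000]
J3: z=[-0.0824, -0.7837, 0.6157] o=[-0.0030, -0.0289, 0.3467] → [-0.0349, -0.3211, -0.4134, -0.0824, -0.7837, 0.6157]
J4: z=[0.9885, 0.0142, 0.1504] o=[-0.0955, 0.4244, 0.9114] → [0.1306, 0.1064, -0.8684, 0.9885, 0.0142, 0.1504]
J5: z=[0.0887, -0.8606, -0.5015] o=[-0.1529, 0.1851, 1.3118] → [0.1761, 0.2637, -0.4213, 0.0887, -0.8606, -0.5015]
J6: z=[0.0887, -0.8606, -0.5015] o=[-0.5434, 0.1218, 0.8728] → [-0.1700, 0.0289, -0.0797, 0.0887, -0.8606, -0.5015]
q̇ = J⁺·V = [-0.6120, -0.4350, -0.6930, 0.9580, 0.8000, 0.5910]

-0.6120 -0.4350 -0.6930 0.9580 0.8000 0.5910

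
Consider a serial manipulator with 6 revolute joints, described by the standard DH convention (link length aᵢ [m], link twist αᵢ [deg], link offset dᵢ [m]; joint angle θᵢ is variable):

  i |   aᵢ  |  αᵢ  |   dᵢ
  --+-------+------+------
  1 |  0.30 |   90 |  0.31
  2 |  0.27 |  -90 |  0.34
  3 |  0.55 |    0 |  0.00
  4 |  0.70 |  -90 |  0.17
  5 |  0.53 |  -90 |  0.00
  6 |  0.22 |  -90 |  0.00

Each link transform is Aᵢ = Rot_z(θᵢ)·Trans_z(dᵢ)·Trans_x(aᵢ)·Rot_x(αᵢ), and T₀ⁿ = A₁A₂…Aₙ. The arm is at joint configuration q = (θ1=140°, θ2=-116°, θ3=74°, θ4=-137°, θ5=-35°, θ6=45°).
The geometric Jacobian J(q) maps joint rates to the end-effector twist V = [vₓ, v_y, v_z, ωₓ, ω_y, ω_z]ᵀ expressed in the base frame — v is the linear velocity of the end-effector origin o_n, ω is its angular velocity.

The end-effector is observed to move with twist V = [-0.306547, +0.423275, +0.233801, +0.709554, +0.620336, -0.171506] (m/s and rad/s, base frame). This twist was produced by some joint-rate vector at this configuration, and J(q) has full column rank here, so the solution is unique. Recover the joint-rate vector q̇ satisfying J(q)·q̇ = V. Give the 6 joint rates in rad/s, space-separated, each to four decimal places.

-0.4310 0.7270 0.0400 -0.1340 -0.2440 0.1830

o_n = [0.3164, 1.0477, -0.7060]
J₁: ẑ×o_n = [-1.0477, 0.3164, 0.0000], ω = ẑ
J2: z=[0.6428, 0.7660, 0.0000] o=[-0.2298, 0.1928, 0.3100] → [-0.7783, 0.6531, 0.1311, 0.6428, 0.7660, 0.0000]
J3: z=[-0.6885, 0.5777, -0.4384] o=[0.0794, 0.3772, 0.0673] → [-0.1529, -0.6364, -0.5986, -0.6885, 0.5777, -0.4384]
J4: z=[-0.6885, 0.5777, -0.4384] o=[-0.2095, -0.0705, -0.0689] → [0.1221, -0.6692, -1.0738, -0.6885, 0.5777, -0.4384]
J5: z=[0.0074, -0.5988, -0.8008] o=[0.1811, 0.4159, -0.4291] → [0.6718, -0.1064, 0.0857, 0.0074, -0.5988, -0.8008]
J6: z=[0.9799, -0.1551, 0.1250] o=[0.2866, 0.8324, -0.7395] → [-0.0321, -0.0291, 0.2157, 0.9799, -0.1551, 0.1250]
q̇ = J⁺·V = [-0.4310, 0.7270, 0.0400, -0.1340, -0.2440, 0.1830]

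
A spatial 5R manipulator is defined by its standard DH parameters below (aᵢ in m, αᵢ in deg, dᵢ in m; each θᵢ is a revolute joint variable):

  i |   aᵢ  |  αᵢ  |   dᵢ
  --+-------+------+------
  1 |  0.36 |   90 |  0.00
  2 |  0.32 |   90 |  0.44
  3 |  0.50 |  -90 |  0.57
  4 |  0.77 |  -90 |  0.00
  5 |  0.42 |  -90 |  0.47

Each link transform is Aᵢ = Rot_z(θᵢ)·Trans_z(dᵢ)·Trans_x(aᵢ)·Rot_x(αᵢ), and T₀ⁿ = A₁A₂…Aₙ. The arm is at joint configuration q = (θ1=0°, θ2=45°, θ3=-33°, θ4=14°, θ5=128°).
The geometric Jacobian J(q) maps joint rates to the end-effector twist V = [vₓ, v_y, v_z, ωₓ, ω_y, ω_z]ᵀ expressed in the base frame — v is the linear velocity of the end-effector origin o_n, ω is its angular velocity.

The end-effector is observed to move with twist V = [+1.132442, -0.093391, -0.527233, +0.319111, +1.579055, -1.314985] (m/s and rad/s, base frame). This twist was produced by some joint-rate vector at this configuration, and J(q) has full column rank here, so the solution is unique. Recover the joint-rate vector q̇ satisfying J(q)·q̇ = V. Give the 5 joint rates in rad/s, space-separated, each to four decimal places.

o_n = [0.9753, 0.3182, 0.6291]
J₁: ẑ×o_n = [-0.3182, 0.9753, 0.0000], ω = ẑ
J2: z=[0.0000, -1.0000, 0.0000] o=[0.3600, 0.0000, 0.0000] → [-0.6291, 0.0000, 0.6153, 0.0000, -1.0000, 0.0000]
J3: z=[0.7071, -0.0000, -0.7071] o=[0.5863, -0.4400, 0.2263] → [0.5361, -0.5599, 0.5361, 0.7071, -0.0000, -0.7071]
J4: z=[0.3851, -0.8387, 0.3851] o=[1.2858, -0.1677, 0.1197] → [-0.6143, -0.3158, -0.0733, 0.3851, -0.8387, 0.3851]
J5: z=[-0.8296, -0.1318, 0.5426] o=[1.5972, 0.2392, 0.6945] → [-0.0342, -0.3918, -0.1475, -0.8296, -0.1318, 0.5426]
q̇ = J⁺·V = [-0.7650, -0.9470, -0.2170, -0.6190, -0.8570]

-0.7650 -0.9470 -0.2170 -0.6190 -0.8570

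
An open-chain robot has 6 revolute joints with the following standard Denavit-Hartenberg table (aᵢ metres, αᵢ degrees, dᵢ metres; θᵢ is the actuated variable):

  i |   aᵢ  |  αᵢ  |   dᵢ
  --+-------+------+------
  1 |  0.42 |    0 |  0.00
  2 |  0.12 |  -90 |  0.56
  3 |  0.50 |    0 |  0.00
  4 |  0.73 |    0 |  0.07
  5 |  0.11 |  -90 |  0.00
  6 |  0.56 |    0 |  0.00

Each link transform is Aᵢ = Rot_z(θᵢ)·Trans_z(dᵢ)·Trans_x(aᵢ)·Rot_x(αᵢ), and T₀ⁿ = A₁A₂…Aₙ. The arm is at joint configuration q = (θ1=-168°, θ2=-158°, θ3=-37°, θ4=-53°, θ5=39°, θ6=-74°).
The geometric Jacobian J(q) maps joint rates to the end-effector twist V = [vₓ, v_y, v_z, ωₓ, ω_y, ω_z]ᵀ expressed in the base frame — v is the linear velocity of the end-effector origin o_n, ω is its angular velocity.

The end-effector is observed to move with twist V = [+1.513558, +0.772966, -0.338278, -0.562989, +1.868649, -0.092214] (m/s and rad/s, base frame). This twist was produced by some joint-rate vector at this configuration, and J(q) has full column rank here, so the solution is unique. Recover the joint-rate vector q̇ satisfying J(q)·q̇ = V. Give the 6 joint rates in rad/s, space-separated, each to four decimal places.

0.8950 -0.5190 0.8500 0.7470 0.2670 0.7440

o_n = [-0.1825, 0.8004, 1.7964]
J₁: ẑ×o_n = [-0.8004, -0.1825, 0.0000], ω = ẑ
J2: z=[0.0000, 0.0000, 1.0000] o=[-0.4108, -0.0873, 0.0000] → [-0.8877, 0.2283, 0.0000, 0.0000, 0.0000, 1.0000]
J3: z=[-0.5592, 0.8290, 0.0000] o=[-0.3113, -0.0202, 0.5600] → [1.0250, 0.6914, -0.5657, -0.5592, 0.8290, 0.0000]
J4: z=[-0.5592, 0.8290, 0.0000] o=[0.0197, 0.2031, 0.8609] → [0.7755, 0.5231, -0.1664, -0.5592, 0.8290, 0.0000]
J5: z=[-0.5592, 0.8290, 0.0000] o=[-0.0194, 0.2611, 1.5909] → [0.1703, 0.1149, -0.1664, -0.5592, 0.8290, 0.0000]
J6: z=[0.6443, 0.4346, -0.6293] o=[0.0380, 0.2998, 1.6764] → [0.3672, 0.0615, 0.4183, 0.6443, 0.4346, -0.6293]
q̇ = J⁺·V = [0.8950, -0.5190, 0.8500, 0.7470, 0.2670, 0.7440]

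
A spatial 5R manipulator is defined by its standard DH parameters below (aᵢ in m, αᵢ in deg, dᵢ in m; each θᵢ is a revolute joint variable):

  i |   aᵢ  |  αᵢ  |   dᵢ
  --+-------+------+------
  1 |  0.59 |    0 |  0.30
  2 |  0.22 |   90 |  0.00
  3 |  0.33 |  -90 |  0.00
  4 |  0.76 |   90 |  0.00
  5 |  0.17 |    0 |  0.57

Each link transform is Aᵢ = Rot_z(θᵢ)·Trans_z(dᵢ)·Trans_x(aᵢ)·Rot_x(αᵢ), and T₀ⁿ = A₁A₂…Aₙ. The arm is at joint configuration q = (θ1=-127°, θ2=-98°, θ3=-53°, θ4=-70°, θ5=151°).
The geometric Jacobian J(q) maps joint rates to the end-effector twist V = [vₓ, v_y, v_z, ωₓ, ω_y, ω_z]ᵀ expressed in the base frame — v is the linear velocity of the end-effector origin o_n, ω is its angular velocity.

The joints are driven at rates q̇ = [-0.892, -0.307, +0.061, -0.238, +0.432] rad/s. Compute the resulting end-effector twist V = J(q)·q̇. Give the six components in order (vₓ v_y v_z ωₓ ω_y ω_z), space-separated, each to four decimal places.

o_n = [-0.0146, 0.2764, 0.3468]
J₁: ẑ×o_n = [-0.2764, -0.0146, 0.0000], ω = ẑ
J2: z=[0.0000, 0.0000, 1.0000] o=[-0.3551, -0.4712, 0.3000] → [-0.7476, 0.3405, 0.0000, 0.0000, 0.0000, 1.0000]
J3: z=[0.7071, 0.7071, 0.0000] o=[-0.5106, -0.3156, 0.3000] → [0.0331, -0.0331, 0.0679, 0.7071, 0.7071, 0.0000]
J4: z=[-0.5647, 0.5647, 0.6018] o=[-0.6511, -0.1752, 0.0365] → [-0.0965, 0.5583, -0.6145, -0.5647, 0.5647, 0.6018]
J5: z=[0.6417, -0.1580, 0.7505] o=[-0.2567, 0.4404, -0.1711] → [0.0412, -0.1507, -0.0670, 0.6417, -0.1580, 0.7505]
V = J·q̇ = [0.5189, -0.2915, 0.1215, 0.4548, -0.1595, -1.0180]

0.5189 -0.2915 0.1215 0.4548 -0.1595 -1.0180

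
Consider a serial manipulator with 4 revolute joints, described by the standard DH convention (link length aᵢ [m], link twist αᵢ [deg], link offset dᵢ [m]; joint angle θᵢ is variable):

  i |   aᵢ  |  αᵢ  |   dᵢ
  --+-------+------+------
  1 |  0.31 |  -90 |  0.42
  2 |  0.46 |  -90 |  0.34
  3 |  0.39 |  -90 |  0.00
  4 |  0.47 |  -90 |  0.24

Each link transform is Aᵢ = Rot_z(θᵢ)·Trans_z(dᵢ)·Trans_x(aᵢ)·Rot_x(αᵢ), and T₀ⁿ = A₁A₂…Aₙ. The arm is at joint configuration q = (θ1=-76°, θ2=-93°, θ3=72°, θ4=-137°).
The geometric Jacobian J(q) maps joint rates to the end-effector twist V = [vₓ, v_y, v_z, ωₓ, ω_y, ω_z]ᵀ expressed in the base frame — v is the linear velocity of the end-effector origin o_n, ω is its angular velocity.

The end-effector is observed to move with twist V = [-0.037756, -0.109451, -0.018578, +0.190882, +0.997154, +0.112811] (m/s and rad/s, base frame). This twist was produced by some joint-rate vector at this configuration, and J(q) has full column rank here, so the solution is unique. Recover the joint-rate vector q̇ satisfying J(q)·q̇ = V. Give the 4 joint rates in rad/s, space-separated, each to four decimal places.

0.2830 0.4660 -0.9290 0.1280

o_n = [0.3646, -0.5452, 0.6825]
J₁: ẑ×o_n = [0.5452, 0.3646, -0.0000], ω = ẑ
J2: z=[0.9703, 0.2419, 0.0000] o=[0.0750, -0.3008, 0.4200] → [0.0635, -0.2547, -0.3072, 0.9703, 0.2419, 0.0000]
J3: z=[0.2416, -0.9690, 0.0523] o=[0.3991, -0.1952, 0.8794] → [0.2091, 0.0458, -0.1180, 0.2416, -0.9690, 0.0523]
J4: z=[-0.2878, -0.1231, -0.9498] o=[0.0377, -0.2788, 0.9997] → [-0.2140, -0.4018, 0.1169, -0.2878, -0.1231, -0.9498]
q̇ = J⁺·V = [0.2830, 0.4660, -0.9290, 0.1280]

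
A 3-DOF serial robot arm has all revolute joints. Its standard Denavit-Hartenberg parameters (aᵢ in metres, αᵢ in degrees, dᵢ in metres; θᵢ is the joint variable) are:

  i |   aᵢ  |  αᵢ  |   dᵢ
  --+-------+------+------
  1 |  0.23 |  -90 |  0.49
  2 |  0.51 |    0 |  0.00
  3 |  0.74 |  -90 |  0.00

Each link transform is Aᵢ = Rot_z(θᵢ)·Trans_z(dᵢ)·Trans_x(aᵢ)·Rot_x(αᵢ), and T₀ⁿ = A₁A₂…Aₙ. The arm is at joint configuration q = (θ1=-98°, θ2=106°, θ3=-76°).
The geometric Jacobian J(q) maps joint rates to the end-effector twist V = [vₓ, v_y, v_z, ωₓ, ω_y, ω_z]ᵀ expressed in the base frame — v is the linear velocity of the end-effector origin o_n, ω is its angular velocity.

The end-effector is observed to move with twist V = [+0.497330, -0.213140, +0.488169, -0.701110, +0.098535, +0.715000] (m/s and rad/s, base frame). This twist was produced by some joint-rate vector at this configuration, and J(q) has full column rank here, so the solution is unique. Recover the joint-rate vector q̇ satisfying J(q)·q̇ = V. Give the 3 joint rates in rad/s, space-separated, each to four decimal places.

0.7150 0.2450 -0.9530

o_n = [-0.1016, -0.7232, -0.3702]
J₁: ẑ×o_n = [0.7232, -0.1016, 0.0000], ω = ẑ
J2: z=[0.9903, -0.1392, 0.0000] o=[-0.0320, -0.2278, 0.4900] → [0.1197, 0.8519, -0.5003, 0.9903, -0.1392, 0.0000]
J3: z=[0.9903, -0.1392, 0.0000] o=[-0.0124, -0.0886, -0.0002] → [0.0515, 0.3664, -0.6409, 0.9903, -0.1392, 0.0000]
q̇ = J⁺·V = [0.7150, 0.2450, -0.9530]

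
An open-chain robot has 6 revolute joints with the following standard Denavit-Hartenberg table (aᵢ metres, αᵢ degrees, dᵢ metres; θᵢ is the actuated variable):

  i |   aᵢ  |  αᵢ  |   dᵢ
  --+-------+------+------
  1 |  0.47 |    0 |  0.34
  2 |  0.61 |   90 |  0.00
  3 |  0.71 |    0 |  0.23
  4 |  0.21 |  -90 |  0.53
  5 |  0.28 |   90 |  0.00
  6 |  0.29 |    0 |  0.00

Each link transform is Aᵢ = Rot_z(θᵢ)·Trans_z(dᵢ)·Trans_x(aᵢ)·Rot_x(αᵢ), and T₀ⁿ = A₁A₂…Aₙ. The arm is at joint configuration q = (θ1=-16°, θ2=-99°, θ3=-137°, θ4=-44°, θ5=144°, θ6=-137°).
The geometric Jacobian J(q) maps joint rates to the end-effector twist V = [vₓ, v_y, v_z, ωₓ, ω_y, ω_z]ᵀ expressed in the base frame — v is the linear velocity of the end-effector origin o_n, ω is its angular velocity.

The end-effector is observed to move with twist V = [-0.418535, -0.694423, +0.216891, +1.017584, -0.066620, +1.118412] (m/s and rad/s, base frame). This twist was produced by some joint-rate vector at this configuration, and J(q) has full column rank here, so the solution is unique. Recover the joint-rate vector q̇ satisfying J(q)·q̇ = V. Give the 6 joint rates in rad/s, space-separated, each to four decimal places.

o_n = [-0.1751, 0.2299, 0.0562]
J₁: ẑ×o_n = [-0.2299, -0.1751, 0.0000], ω = ẑ
J2: z=[0.0000, 0.0000, 1.0000] o=[0.4518, -0.1295, 0.3400] → [-0.3595, -0.6269, 0.0000, 0.0000, 0.0000, 1.0000]
J3: z=[-0.9063, 0.4226, 0.0000] o=[0.1940, -0.6824, 0.3400] → [-0.1199, -0.2572, -0.6708, -0.9063, 0.4226, 0.0000]
J4: z=[-0.9063, 0.4226, 0.0000] o=[0.2050, -0.1146, -0.1442] → [0.0847, 0.1817, -0.1516, -0.9063, 0.4226, 0.0000]
J5: z=[0.0074, 0.0158, -0.9998] o=[-0.1866, 0.2997, -0.1406] → [-0.0667, -0.0130, -0.0007, 0.0074, 0.0158, -0.9998]
J6: z=[0.9816, 0.1907, 0.0103] o=[-0.1332, 0.0249, -0.1445] → [0.0362, -0.1975, 0.2093, 0.9816, 0.1907, 0.0103]
q̇ = J⁺·V = [0.8040, 0.5780, -0.0370, -0.4110, 0.2700, 0.6210]

0.8040 0.5780 -0.0370 -0.4110 0.2700 0.6210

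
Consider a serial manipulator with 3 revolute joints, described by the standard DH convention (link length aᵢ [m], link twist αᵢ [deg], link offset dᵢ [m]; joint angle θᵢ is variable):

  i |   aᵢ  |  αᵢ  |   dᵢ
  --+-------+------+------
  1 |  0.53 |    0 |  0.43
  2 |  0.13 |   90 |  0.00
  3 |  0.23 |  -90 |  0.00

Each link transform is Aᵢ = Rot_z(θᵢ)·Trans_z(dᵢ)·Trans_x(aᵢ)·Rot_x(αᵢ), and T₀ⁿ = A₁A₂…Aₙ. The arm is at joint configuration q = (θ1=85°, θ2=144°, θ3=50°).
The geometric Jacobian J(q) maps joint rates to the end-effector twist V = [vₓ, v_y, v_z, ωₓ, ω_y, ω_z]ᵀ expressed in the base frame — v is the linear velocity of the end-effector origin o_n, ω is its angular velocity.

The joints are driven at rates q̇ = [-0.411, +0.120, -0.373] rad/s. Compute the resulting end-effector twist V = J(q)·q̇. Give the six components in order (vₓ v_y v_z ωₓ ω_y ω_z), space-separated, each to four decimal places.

0.1129 -0.0155 -0.0551 0.2815 -0.2447 -0.2910

o_n = [-0.1361, 0.3183, 0.6062]
J₁: ẑ×o_n = [-0.3183, -0.1361, 0.0000], ω = ẑ
J2: z=[0.0000, 0.0000, 1.0000] o=[0.0462, 0.5280, 0.4300] → [0.2097, -0.1823, 0.0000, 0.0000, 0.0000, 1.0000]
J3: z=[-0.7547, 0.6561, 0.0000] o=[-0.0391, 0.4299, 0.4300] → [0.1156, 0.1330, 0.1478, -0.7547, 0.6561, 0.0000]
V = J·q̇ = [0.1129, -0.0155, -0.0551, 0.2815, -0.2447, -0.2910]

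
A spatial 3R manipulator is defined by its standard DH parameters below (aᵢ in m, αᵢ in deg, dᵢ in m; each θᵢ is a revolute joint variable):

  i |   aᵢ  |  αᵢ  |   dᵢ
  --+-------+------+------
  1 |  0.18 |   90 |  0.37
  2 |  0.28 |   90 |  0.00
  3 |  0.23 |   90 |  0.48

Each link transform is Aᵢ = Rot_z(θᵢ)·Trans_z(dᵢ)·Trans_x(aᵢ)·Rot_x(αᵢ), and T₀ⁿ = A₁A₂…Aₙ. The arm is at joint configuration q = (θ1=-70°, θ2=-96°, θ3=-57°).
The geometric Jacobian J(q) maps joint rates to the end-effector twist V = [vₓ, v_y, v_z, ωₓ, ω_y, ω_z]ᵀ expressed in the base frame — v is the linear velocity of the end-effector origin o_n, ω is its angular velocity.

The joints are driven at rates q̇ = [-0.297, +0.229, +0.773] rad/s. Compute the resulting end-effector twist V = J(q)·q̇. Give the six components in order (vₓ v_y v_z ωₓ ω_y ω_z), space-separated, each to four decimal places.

o_n = [0.0651, 0.3852, 0.0171]
J₁: ẑ×o_n = [-0.3852, 0.0651, 0.0000], ω = ẑ
J2: z=[-0.9397, -0.3420, 0.0000] o=[0.0616, -0.1691, 0.3700] → [0.1207, -0.3316, -0.5197, -0.9397, -0.3420, 0.0000]
J3: z=[-0.3401, 0.9345, 0.1045] o=[0.0516, -0.1416, 0.0915] → [-0.1246, -0.0239, -0.1918, -0.3401, 0.9345, 0.1045]
V = J·q̇ = [0.0457, -0.1137, -0.2673, -0.4781, 0.6441, -0.2162]

0.0457 -0.1137 -0.2673 -0.4781 0.6441 -0.2162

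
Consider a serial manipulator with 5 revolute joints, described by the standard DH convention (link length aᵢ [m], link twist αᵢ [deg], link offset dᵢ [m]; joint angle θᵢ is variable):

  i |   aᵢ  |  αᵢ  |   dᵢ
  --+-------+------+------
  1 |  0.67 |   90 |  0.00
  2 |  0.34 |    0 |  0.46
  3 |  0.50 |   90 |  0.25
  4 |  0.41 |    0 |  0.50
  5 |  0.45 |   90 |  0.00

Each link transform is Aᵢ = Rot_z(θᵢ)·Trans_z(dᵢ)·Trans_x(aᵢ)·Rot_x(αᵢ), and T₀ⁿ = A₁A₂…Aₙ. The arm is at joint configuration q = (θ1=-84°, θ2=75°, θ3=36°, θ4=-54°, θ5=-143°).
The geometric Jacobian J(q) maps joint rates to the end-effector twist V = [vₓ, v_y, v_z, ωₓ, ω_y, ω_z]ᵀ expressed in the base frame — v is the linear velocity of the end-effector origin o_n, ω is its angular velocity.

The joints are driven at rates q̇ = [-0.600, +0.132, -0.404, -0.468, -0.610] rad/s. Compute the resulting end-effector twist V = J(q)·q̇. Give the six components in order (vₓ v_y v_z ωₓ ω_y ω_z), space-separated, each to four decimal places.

o_n = [-0.3907, -1.1607, 0.7976]
J₁: ẑ×o_n = [1.1607, -0.3907, 0.0000], ω = ẑ
J2: z=[-0.9945, -0.1045, 0.0000] o=[0.0700, -0.6663, 0.0000] → [-0.0834, 0.7933, 0.4435, -0.9945, -0.1045, 0.0000]
J3: z=[-0.9945, -0.1045, 0.0000] o=[-0.3782, -0.8019, 0.3284] → [-0.0490, 0.4666, 0.3555, -0.9945, -0.1045, 0.0000]
J4: z=[0.0976, -0.9285, 0.3584] o=[-0.6456, -0.6499, 0.7952] → [0.1808, 0.0911, 0.1868, 0.0976, -0.9285, 0.3584]
J5: z=[0.0976, -0.9285, 0.3584] o=[-0.2760, -0.9935, 1.1994] → [0.4329, -0.0019, -0.1228, 0.0976, -0.9285, 0.3584]
V = J·q̇ = [-1.0363, 0.1091, -0.0976, 0.1653, 1.0293, -0.9863]

-1.0363 0.1091 -0.0976 0.1653 1.0293 -0.9863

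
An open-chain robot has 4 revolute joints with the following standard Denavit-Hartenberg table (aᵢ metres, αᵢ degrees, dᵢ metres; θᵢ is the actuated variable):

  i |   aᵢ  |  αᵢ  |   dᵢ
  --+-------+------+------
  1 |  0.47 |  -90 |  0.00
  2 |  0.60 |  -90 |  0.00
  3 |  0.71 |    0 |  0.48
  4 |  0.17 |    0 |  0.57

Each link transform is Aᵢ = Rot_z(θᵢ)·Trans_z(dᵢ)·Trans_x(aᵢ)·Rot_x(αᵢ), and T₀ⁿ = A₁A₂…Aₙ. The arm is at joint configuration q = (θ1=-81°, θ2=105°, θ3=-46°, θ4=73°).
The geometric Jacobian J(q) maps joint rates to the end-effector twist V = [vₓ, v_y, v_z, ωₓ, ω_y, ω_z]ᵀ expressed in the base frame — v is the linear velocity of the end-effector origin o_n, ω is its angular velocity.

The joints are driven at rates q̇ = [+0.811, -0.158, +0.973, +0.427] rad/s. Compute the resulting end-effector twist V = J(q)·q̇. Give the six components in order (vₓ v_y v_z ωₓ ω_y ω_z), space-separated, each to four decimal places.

-1.4252 0.0833 -0.5868 -0.3676 1.3109 1.1733

o_n = [0.2927, 0.9235, -0.9305]
J₁: ẑ×o_n = [-0.9235, 0.2927, 0.0000], ω = ẑ
J2: z=[0.9877, 0.1564, 0.0000] o=[0.0735, -0.4642, 0.0000] → [-0.1456, 0.9191, 1.3364, 0.9877, 0.1564, 0.0000]
J3: z=[-0.1511, 0.9540, 0.2588] o=[0.0492, -0.3108, -0.5796] → [-0.6543, 0.0100, -0.4188, -0.1511, 0.9540, 0.2588]
J4: z=[-0.1511, 0.9540, 0.2588] o=[0.4612, 0.3531, -0.9317] → [-0.1465, -0.0434, 0.0745, -0.1511, 0.9540, 0.2588]
V = J·q̇ = [-1.4252, 0.0833, -0.5868, -0.3676, 1.3109, 1.1733]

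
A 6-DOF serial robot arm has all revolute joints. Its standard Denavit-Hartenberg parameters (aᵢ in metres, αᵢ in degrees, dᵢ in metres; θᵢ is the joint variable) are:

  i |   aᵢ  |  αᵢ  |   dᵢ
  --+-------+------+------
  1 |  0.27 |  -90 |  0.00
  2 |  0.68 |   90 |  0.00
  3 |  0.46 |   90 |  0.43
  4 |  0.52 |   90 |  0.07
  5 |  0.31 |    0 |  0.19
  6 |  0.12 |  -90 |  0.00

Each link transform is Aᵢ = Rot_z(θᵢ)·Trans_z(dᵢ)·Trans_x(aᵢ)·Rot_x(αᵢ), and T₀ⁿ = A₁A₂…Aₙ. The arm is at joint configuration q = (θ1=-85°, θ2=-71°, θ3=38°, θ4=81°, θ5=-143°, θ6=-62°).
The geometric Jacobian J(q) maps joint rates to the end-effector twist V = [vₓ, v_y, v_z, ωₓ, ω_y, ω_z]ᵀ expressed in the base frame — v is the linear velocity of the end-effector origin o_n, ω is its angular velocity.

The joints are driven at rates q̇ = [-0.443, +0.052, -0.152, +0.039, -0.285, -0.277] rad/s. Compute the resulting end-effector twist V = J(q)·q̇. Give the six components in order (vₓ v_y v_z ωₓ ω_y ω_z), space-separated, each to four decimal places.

o_n = [0.4750, -0.0785, 1.2892]
J₁: ẑ×o_n = [0.0785, 0.4750, -0.0000], ω = ẑ
J2: z=[0.9962, 0.0872, 0.0000] o=[0.0235, -0.2690, 0.0000] → [0.1124, -1.2843, 0.1504, 0.9962, 0.0872, 0.0000]
J3: z=[-0.0824, 0.9419, 0.3256] o=[0.0428, -0.4895, 0.6430] → [0.4749, 0.1940, -0.4410, -0.0824, 0.9419, 0.3256]
J4: z=[-0.7675, -0.2684, 0.5821] o=[0.2998, -0.1774, 1.1257] → [-0.1014, 0.2275, -0.0289, -0.7675, -0.2684, 0.5821]
J5: z=[0.6407, -0.3468, 0.6850] o=[0.2555, 0.2712, 1.3943] → [0.2760, 0.2177, -0.1479, 0.6407, -0.3468, 0.6850]
J6: z=[0.6407, -0.3468, 0.6850] o=[0.5159, 0.0329, 1.3073] → [0.0826, -0.0164, -0.0855, 0.6407, -0.3468, 0.6850]
V = J·q̇ = [-0.2066, -0.3553, 0.1396, -0.3257, 0.0458, -0.8547]

-0.2066 -0.3553 0.1396 -0.3257 0.0458 -0.8547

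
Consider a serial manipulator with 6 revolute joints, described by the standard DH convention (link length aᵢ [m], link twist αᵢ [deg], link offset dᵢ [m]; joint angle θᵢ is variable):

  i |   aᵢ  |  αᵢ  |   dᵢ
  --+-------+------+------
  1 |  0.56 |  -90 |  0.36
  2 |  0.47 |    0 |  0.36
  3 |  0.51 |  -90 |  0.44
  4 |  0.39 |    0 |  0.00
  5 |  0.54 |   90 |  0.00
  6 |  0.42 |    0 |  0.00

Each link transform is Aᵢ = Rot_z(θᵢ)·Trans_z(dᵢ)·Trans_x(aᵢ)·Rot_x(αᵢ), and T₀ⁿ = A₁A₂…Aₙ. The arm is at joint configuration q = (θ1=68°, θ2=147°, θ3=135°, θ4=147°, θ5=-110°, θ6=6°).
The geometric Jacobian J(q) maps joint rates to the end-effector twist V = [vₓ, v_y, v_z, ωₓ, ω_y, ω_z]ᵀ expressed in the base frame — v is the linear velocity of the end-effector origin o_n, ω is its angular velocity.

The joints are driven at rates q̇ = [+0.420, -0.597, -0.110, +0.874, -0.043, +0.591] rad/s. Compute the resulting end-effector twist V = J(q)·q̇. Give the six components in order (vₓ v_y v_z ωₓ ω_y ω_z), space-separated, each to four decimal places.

0.0012 -0.4339 -0.7873 0.5501 0.7342 0.5951

o_n = [0.1416, 0.3805, 1.0220]
J₁: ẑ×o_n = [-0.3805, 0.1416, 0.0000], ω = ẑ
J2: z=[-0.9272, 0.3746, 0.0000] o=[0.2098, 0.5192, 0.3600] → [0.2480, 0.6138, 0.1542, -0.9272, 0.3746, 0.0000]
J3: z=[-0.9272, 0.3746, 0.0000] o=[-0.2717, 0.2886, 0.1040] → [0.3439, 0.8511, -0.2400, -0.9272, 0.3746, 0.0000]
J4: z=[0.3664, 0.9069, -0.2079] o=[-0.6399, 0.5517, 0.6029] → [0.3445, -0.3160, -0.7715, 0.3664, 0.9069, -0.2079]
J5: z=[0.3664, 0.9069, -0.2079] o=[-0.4684, 0.4091, 0.2829] → [0.6643, -0.3976, -0.5638, 0.3664, 0.9069, -0.2079]
J6: z=[-0.6936, 0.4152, 0.5887] o=[-0.1335, 0.3705, 0.7048] → [0.1258, 0.3820, -0.1211, -0.6936, 0.4152, 0.5887]
V = J·q̇ = [0.0012, -0.4339, -0.7873, 0.5501, 0.7342, 0.5951]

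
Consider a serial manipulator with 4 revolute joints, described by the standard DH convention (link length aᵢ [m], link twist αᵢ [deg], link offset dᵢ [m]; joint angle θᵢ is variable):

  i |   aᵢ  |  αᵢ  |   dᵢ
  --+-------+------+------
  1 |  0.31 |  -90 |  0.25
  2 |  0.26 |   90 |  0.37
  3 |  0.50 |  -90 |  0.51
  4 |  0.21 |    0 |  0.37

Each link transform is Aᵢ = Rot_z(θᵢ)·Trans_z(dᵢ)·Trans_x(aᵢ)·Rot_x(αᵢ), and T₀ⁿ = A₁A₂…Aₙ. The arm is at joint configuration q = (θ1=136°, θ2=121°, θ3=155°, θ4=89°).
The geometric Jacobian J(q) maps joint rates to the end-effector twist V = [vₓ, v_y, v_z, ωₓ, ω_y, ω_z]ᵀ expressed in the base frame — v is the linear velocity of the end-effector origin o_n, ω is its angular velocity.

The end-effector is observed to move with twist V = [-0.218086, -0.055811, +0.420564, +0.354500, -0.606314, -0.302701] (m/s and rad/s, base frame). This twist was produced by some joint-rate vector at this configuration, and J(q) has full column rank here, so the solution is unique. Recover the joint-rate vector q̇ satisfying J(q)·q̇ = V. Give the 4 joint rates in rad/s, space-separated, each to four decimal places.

o_n = [-0.7107, 0.3422, 0.3979]
J₁: ẑ×o_n = [-0.3422, -0.7107, 0.0000], ω = ẑ
J2: z=[-0.6947, -0.7193, 0.0000] o=[-0.2230, 0.2153, 0.2500] → [-0.1064, 0.1028, -0.4389, -0.6947, -0.7193, 0.0000]
J3: z=[-0.6166, 0.5954, -0.5150] o=[-0.3837, -0.1438, 0.0271] → [0.4711, 0.3970, -0.1050, -0.6166, 0.5954, -0.5150]
J4: z=[0.4730, 0.8031, 0.3623] o=[-1.0128, 0.1700, 0.1529] → [0.1344, -0.0064, -0.1612, 0.4730, 0.8031, 0.3623]
q̇ = J⁺·V = [-0.3190, -0.5270, -0.5880, -0.7910]

-0.3190 -0.5270 -0.5880 -0.7910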